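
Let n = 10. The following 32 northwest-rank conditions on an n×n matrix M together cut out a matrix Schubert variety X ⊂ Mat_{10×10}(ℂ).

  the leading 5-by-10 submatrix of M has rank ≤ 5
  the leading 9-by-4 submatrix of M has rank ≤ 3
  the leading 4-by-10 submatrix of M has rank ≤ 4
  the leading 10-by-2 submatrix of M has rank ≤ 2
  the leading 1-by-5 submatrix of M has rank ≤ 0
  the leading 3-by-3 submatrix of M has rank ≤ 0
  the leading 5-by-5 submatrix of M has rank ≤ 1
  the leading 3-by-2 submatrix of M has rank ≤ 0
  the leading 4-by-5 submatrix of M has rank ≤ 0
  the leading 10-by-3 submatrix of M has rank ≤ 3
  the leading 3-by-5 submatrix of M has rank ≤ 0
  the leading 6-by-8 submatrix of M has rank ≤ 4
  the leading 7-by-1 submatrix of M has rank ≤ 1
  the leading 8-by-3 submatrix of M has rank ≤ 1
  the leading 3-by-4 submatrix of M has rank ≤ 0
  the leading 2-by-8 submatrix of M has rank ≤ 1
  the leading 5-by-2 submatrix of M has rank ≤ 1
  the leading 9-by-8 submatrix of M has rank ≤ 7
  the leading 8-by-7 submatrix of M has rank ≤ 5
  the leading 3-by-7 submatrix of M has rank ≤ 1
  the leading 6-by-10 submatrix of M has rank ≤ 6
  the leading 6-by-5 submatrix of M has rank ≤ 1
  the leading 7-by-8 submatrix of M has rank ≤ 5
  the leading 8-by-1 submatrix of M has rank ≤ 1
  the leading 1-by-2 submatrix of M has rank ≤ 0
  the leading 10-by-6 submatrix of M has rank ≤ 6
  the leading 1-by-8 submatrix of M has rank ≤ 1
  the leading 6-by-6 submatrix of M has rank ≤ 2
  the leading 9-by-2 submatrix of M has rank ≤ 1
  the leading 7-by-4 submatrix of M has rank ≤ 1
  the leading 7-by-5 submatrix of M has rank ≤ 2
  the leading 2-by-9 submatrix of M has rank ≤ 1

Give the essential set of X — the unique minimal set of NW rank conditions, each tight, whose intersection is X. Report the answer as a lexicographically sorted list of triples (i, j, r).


Reconstructing r_w from the 32 given conditions:

  R[1]: 0 | 0 | 0 | 0 | 0 | 1 | 1 | 1 | 1 | 1
  R[2]: 0 | 0 | 0 | 0 | 0 | 1 | 1 | 1 | 1 | 2
  R[3]: 0 | 0 | 0 | 0 | 0 | 1 | 1 | 2 | 2 | 3
  R[4]: 0 | 0 | 0 | 0 | 0 | 1 | 2 | 3 | 3 | 4
  R[5]: 1 | 1 | 1 | 1 | 1 | 2 | 3 | 4 | 4 | 5
  R[6]: 1 | 1 | 1 | 1 | 1 | 2 | 3 | 4 | 5 | 6
  R[7]: 1 | 1 | 1 | 1 | 2 | 3 | 4 | 5 | 6 | 7
  R[8]: 1 | 1 | 1 | 2 | 3 | 4 | 5 | 6 | 7 | 8
  R[9]: 1 | 1 | 2 | 3 | 4 | 5 | 6 | 7 | 8 | 9
  R[10]: 1 | 2 | 3 | 4 | 5 | 6 | 7 | 8 | 9 | 10

hence w(1..10) = (6, 10, 8, 7, 1, 9, 5, 4, 3, 2).

|D(w)|=34, |Ess(w)|=7:

[(2, 9, 1), (3, 7, 1), (4, 5, 0), (6, 5, 1), (7, 4, 1), (8, 3, 1), (9, 2, 1)]


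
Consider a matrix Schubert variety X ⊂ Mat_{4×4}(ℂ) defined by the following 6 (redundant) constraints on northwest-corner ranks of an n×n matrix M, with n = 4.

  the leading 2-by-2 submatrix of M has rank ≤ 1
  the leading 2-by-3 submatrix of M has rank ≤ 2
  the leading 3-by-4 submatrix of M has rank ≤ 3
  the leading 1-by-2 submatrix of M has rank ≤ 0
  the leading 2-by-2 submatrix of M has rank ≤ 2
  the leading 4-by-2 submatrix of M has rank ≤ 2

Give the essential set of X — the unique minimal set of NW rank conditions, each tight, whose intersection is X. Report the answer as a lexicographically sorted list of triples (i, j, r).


The tightest implied rank at each (i,j), from the 6 conditions:

  0  0  1  1
  1  1  2  2
  1  2  3  3
  1  2  3  4

the unique w with this rank table is (3, 1, 2, 4).

ℓ(w)=2; the 1 essential cell (i,j,r):

[(1, 2, 0)]


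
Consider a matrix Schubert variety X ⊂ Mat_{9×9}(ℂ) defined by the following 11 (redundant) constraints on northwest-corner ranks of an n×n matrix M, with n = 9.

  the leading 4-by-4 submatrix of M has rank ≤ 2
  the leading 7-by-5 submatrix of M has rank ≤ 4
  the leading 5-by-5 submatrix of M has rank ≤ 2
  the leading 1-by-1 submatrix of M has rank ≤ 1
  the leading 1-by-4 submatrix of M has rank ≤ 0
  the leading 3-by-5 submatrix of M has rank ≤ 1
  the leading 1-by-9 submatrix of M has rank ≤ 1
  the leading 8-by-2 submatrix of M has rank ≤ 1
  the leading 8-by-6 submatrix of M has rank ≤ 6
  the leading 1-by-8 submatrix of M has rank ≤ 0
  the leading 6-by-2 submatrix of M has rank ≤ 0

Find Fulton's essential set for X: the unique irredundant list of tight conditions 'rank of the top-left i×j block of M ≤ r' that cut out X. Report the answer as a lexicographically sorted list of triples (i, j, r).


Recovering R(i,j) via the rank-extension bound from the 11 conditions:

  i=1: 0 0 0 0 0 0 0 0 1
  i=2: 0 0 1 1 1 1 1 1 2
  i=3: 0 0 1 1 1 2 2 2 3
  i=4: 0 0 1 2 2 3 3 3 4
  i=5: 0 0 1 2 2 3 4 4 5
  i=6: 0 0 1 2 3 4 5 5 6
  i=7: 1 1 2 3 4 5 6 6 7
  i=8: 1 1 2 3 4 5 6 7 8
  i=9: 1 2 3 4 5 6 7 8 9

hence w(1..9) = (9, 3, 6, 4, 7, 5, 1, 8, 2).

5 SE-corners of the 22-cell Rothe diagram give Ess(w):

[(1, 8, 0), (3, 5, 1), (5, 5, 2), (6, 2, 0), (8, 2, 1)]


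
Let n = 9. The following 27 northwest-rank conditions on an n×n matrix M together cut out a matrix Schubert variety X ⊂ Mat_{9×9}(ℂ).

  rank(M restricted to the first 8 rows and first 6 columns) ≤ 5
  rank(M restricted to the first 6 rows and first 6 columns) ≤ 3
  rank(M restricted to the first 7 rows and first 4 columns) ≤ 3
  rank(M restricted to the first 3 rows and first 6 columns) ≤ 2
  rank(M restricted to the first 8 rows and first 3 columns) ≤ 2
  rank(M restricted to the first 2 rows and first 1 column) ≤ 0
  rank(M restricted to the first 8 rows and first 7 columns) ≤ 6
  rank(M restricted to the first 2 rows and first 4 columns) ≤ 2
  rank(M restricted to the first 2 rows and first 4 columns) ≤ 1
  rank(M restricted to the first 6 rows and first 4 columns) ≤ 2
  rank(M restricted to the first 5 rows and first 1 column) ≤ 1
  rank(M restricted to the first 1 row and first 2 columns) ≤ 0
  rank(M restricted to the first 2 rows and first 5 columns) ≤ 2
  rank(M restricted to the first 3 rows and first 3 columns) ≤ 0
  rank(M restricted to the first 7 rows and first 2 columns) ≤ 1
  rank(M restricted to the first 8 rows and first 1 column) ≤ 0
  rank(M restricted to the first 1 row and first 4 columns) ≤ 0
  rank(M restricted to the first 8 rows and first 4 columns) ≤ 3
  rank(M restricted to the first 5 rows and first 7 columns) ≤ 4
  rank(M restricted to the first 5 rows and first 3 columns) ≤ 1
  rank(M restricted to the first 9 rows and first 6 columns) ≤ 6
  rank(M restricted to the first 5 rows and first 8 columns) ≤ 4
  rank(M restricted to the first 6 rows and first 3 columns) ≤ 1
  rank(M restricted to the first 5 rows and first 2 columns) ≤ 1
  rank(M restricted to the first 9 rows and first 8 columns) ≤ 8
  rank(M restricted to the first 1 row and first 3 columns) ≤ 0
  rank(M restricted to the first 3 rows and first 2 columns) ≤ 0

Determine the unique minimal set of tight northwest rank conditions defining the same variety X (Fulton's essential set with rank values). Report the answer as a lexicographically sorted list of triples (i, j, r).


Recovering R(i,j) via the rank-extension bound from the 27 conditions:

  0  0  0  0  1  1  1  1  1
  0  0  0  1  2  2  2  2  2
  0  0  0  1  2  2  3  3  3
  0  1  1  2  3  3  4  4  4
  0  1  1  2  3  3  4  4  5
  0  1  1  2  3  3  4  5  6
  0  1  2  3  4  4  5  6  7
  0  1  2  3  4  5  6  7  8
  1  2  3  4  5  6  7  8  9

giving w = (5, 4, 7, 2, 9, 8, 3, 6, 1) via Δ²R.

ℓ(w)=21; the 7 essential cells (i,j,r):

[(1, 4, 0), (3, 3, 0), (3, 6, 2), (5, 8, 4), (6, 3, 1), (6, 6, 3), (8, 1, 0)]


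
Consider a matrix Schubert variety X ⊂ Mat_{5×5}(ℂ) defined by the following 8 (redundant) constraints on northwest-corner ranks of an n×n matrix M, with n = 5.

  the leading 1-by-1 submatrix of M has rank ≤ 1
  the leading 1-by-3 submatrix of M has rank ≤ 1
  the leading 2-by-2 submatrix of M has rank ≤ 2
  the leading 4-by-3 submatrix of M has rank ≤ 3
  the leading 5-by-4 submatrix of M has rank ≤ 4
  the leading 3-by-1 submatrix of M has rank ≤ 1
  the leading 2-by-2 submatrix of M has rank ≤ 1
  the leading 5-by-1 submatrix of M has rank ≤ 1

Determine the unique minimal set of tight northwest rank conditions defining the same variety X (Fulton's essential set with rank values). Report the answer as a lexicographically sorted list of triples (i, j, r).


The tightest implied rank at each (i,j), from the 8 conditions:

  R[1]: 1, 1, 1, 1, 1
  R[2]: 1, 1, 2, 2, 2
  R[3]: 1, 2, 3, 3, 3
  R[4]: 1, 2, 3, 4, 4
  R[5]: 1, 2, 3, 4, 5

reading off 1-entries of Δ²R: w = (1, 3, 2, 4, 5).

ℓ(w)=1; the 1 essential cell (i,j,r):

[(2, 2, 1)]


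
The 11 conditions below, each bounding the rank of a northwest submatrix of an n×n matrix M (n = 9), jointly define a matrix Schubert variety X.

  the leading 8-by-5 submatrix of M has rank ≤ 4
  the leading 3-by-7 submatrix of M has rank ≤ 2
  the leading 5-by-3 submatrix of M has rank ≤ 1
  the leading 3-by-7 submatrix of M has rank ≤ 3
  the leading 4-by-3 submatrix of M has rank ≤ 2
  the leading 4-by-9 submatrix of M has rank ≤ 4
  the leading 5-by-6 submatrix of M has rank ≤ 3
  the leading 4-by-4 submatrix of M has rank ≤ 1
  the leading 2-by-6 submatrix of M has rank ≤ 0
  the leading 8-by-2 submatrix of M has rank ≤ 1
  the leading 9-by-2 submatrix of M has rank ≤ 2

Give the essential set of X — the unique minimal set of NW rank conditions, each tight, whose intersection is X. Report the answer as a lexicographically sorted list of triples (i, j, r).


Rank table r_w(9×9) implied by the 11 constraints:

  0 0 0 0 0 0 1 1 1
  0 0 0 0 0 0 1 2 2
  1 1 1 1 1 1 2 3 3
  1 1 1 1 2 2 3 4 4
  1 1 1 2 3 3 4 5 5
  1 1 2 3 4 4 5 6 6
  1 1 2 3 4 5 6 7 7
  1 1 2 3 4 5 6 7 8
  1 2 3 4 5 6 7 8 9

giving w = (7, 8, 1, 5, 4, 3, 6, 9, 2) via Δ²R.

Fulton essential set (4 of the 20 Rothe cells):

[(2, 6, 0), (4, 4, 1), (5, 3, 1), (8, 2, 1)]


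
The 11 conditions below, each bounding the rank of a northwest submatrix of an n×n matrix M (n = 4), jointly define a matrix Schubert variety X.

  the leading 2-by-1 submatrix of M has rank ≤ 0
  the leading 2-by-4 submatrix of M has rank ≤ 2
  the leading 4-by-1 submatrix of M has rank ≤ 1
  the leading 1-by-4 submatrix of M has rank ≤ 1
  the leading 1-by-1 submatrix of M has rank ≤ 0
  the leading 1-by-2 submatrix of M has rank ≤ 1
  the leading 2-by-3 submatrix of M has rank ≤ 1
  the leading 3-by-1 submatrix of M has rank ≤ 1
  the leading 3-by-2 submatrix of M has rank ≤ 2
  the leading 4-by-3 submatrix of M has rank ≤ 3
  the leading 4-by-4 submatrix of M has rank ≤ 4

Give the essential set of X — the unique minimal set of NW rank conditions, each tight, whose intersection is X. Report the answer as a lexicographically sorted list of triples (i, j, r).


Rank table r_w(4×4) implied by the 11 constraints:

  R[1]: 0 | 1 | 1 | 1
  R[2]: 0 | 1 | 1 | 2
  R[3]: 1 | 2 | 2 | 3
  R[4]: 1 | 2 | 3 | 4

hence w(1..4) = (2, 4, 1, 3).

Rothe diagram D(w) (3 cells), 2 SE-corners (essential conditions):

[(2, 1, 0), (2, 3, 1)]


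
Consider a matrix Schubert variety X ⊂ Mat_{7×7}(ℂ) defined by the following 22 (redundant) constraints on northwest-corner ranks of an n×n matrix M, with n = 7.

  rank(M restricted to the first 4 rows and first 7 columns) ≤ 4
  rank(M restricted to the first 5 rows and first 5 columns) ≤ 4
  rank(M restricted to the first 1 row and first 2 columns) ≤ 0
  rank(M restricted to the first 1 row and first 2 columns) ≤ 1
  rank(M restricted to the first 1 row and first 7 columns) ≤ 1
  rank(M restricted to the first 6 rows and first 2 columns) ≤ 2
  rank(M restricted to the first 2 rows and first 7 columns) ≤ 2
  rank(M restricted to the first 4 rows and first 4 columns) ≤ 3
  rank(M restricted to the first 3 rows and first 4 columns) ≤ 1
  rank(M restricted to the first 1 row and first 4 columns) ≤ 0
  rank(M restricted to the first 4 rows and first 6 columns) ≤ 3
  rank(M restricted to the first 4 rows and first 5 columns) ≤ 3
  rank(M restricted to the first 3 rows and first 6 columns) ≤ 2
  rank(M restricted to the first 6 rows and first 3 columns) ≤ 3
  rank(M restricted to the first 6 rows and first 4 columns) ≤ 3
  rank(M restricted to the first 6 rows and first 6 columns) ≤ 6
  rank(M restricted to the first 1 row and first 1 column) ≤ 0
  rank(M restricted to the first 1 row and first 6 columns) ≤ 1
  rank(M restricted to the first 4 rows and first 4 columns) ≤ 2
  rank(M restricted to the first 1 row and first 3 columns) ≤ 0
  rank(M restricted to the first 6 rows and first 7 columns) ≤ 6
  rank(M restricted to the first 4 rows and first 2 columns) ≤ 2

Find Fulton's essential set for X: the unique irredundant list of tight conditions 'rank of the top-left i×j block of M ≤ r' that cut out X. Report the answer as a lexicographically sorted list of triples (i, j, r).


Computing R[i][j] = min implied NW-rank bound (n=7, 22 conditions):

  i=1: 0  0  0  0  1  1  1
  i=2: 1  1  1  1  2  2  2
  i=3: 1  1  1  1  2  2  3
  i=4: 1  2  2  2  3  3  4
  i=5: 1  2  3  3  4  4  5
  i=6: 1  2  3  3  4  5  6
  i=7: 1  2  3  4  5  6  7

the unique w with this rank table is (5, 1, 7, 2, 3, 6, 4).

D(w) has 9 cells with 4 SE-corners; essential set:

[(1, 4, 0), (3, 4, 1), (3, 6, 2), (6, 4, 3)]


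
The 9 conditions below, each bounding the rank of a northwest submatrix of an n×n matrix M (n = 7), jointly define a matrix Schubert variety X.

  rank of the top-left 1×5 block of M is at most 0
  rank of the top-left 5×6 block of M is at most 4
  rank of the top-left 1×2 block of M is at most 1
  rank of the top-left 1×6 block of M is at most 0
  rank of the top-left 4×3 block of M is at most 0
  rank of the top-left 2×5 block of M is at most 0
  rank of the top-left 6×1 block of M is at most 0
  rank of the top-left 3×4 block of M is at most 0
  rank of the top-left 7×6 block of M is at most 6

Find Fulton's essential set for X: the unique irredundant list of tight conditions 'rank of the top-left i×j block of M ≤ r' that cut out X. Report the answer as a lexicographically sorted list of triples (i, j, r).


Computing R[i][j] = min implied NW-rank bound (n=7, 9 conditions):

  i=1: 0, 0, 0, 0, 0, 0, 1
  i=2: 0, 0, 0, 0, 0, 1, 2
  i=3: 0, 0, 0, 0, 1, 2, 3
  i=4: 0, 0, 0, 1, 2, 3, 4
  i=5: 0, 1, 1, 2, 3, 4, 5
  i=6: 0, 1, 2, 3, 4, 5, 6
  i=7: 1, 2, 3, 4, 5, 6, 7

the unique w with this rank table is (7, 6, 5, 4, 2, 3, 1).

Rothe diagram D(w) (20 cells), 5 SE-corners (essential conditions):

[(1, 6, 0), (2, 5, 0), (3, 4, 0), (4, 3, 0), (6, 1, 0)]


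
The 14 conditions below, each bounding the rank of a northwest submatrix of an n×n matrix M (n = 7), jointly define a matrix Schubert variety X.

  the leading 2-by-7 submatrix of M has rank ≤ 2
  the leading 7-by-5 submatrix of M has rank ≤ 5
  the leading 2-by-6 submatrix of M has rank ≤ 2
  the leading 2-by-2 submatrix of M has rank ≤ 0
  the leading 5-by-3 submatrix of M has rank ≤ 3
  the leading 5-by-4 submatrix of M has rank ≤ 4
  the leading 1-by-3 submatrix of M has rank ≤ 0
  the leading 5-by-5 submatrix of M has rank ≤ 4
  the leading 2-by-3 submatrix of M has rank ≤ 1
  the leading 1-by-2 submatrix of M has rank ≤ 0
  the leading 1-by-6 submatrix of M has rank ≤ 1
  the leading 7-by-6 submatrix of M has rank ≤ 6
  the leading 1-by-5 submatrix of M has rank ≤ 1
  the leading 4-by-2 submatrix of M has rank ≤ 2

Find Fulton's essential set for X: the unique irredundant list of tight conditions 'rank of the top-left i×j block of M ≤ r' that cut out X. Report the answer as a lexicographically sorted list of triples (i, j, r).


Recovering R(i,j) via the rank-extension bound from the 14 conditions:

  i=1: 0 0 0 1 1 1 1
  i=2: 0 0 1 2 2 2 2
  i=3: 1 1 2 3 3 3 3
  i=4: 1 2 3 4 4 4 4
  i=5: 1 2 3 4 4 5 5
  i=6: 1 2 3 4 5 6 6
  i=7: 1 2 3 4 5 6 7

hence w(1..7) = (4, 3, 1, 2, 6, 5, 7).

Rothe diagram D(w) (6 cells), 3 SE-corners (essential conditions):

[(1, 3, 0), (2, 2, 0), (5, 5, 4)]


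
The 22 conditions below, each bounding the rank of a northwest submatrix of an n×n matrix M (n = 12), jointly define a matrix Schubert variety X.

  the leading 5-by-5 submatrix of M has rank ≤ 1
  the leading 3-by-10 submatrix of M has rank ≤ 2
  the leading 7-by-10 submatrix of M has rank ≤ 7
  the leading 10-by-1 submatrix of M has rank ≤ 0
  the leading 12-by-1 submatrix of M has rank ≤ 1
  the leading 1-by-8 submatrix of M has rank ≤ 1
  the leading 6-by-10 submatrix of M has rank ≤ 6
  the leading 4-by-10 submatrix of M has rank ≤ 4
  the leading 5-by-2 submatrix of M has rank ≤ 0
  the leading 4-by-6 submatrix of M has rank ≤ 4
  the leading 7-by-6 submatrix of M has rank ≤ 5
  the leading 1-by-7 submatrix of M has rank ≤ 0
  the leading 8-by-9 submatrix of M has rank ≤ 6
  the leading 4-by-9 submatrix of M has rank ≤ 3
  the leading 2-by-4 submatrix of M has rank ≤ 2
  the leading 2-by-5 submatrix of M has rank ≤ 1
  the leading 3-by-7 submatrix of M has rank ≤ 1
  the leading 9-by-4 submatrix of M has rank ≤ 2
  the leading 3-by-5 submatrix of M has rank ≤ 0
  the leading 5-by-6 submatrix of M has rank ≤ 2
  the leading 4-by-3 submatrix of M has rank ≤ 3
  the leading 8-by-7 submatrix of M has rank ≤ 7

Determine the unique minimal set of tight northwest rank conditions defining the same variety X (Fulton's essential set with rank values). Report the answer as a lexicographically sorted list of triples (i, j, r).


Recovering R(i,j) via the rank-extension bound from the 22 conditions:

  row 1: 0, 0, 0, 0, 0, 0, 0, 1, 1, 1, 1, 1
  row 2: 0, 0, 0, 0, 0, 1, 1, 2, 2, 2, 2, 2
  row 3: 0, 0, 0, 0, 0, 1, 1, 2, 2, 2, 3, 3
  row 4: 0, 0, 1, 1, 1, 2, 2, 3, 3, 3, 4, 4
  row 5: 0, 0, 1, 1, 1, 2, 3, 4, 4, 4, 5, 5
  row 6: 0, 1, 2, 2, 2, 3, 4, 5, 5, 5, 6, 6
  row 7: 0, 1, 2, 2, 3, 4, 5, 6, 6, 6, 7, 7
  row 8: 0, 1, 2, 2, 3, 4, 5, 6, 6, 7, 8, 8
  row 9: 0, 1, 2, 2, 3, 4, 5, 6, 7, 8, 9, 9
  row 10: 0, 1, 2, 3, 4, 5, 6, 7, 8, 9, 10, 10
  row 11: 1, 2, 3, 4, 5, 6, 7, 8, 9, 10, 11, 11
  row 12: 1, 2, 3, 4, 5, 6, 7, 8, 9, 10, 11, 12

the unique w with this rank table is (8, 6, 11, 3, 7, 2, 5, 10, 9, 4, 1, 12).

Rothe diagram D(w) (35 cells), 9 SE-corners (essential conditions):

[(1, 7, 0), (3, 5, 0), (3, 7, 1), (3, 10, 2), (5, 2, 0), (5, 5, 1), (8, 9, 6), (9, 4, 2), (10, 1, 0)]


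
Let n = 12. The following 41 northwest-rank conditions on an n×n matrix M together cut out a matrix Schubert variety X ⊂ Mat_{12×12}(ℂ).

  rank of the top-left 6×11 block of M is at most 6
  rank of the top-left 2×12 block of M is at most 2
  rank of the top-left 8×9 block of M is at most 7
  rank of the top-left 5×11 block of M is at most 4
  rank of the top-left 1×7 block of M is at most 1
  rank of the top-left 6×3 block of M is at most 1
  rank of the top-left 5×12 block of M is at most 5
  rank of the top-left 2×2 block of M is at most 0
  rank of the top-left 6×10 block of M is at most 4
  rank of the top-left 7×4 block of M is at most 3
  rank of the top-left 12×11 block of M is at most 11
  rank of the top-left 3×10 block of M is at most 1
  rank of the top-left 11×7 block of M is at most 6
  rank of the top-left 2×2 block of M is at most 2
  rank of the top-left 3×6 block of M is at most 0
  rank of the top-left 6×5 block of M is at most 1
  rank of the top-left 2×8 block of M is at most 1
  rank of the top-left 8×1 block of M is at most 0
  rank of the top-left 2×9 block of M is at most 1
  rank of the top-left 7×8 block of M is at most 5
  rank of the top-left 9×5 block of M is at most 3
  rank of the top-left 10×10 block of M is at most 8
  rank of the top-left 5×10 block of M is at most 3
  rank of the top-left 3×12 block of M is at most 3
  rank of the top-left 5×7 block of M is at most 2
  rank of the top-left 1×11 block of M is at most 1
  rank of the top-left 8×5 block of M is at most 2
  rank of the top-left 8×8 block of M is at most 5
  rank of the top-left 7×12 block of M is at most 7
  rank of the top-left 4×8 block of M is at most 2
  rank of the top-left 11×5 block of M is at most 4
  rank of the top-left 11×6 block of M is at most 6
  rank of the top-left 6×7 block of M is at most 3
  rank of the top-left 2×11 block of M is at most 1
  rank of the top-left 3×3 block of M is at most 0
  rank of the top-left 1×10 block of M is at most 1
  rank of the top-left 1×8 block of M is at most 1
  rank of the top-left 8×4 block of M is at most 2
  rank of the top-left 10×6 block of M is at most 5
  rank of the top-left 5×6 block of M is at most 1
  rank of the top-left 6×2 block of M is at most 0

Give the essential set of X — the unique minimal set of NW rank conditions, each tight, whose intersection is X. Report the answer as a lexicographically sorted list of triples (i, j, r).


Propagating the 41 rank bounds to every northwest block:

  R[1]: 0, 0, 0, 0, 0, 0, 1, 1, 1, 1, 1, 1
  R[2]: 0, 0, 0, 0, 0, 0, 1, 1, 1, 1, 1, 2
  R[3]: 0, 0, 0, 0, 0, 0, 1, 1, 1, 1, 2, 3
  R[4]: 0, 0, 1, 1, 1, 1, 2, 2, 2, 2, 3, 4
  R[5]: 0, 0, 1, 1, 1, 1, 2, 3, 3, 3, 4, 5
  R[6]: 0, 0, 1, 1, 1, 2, 3, 4, 4, 4, 5, 6
  R[7]: 0, 1, 2, 2, 2, 3, 4, 5, 5, 5, 6, 7
  R[8]: 0, 1, 2, 2, 2, 3, 4, 5, 6, 6, 7, 8
  R[9]: 1, 2, 3, 3, 3, 4, 5, 6, 7, 7, 8, 9
  R[10]: 1, 2, 3, 4, 4, 5, 6, 7, 8, 8, 9, 10
  R[11]: 1, 2, 3, 4, 4, 5, 6, 7, 8, 9, 10, 11
  R[12]: 1, 2, 3, 4, 5, 6, 7, 8, 9, 10, 11, 12

second differences of R give the permutation w = (7, 12, 11, 3, 8, 6, 2, 9, 1, 4, 10, 5).

|D(w)|=41, |Ess(w)|=9:

[(2, 11, 1), (3, 6, 0), (3, 10, 1), (5, 6, 1), (6, 2, 0), (6, 5, 1), (8, 1, 0), (8, 5, 2), (11, 5, 4)]


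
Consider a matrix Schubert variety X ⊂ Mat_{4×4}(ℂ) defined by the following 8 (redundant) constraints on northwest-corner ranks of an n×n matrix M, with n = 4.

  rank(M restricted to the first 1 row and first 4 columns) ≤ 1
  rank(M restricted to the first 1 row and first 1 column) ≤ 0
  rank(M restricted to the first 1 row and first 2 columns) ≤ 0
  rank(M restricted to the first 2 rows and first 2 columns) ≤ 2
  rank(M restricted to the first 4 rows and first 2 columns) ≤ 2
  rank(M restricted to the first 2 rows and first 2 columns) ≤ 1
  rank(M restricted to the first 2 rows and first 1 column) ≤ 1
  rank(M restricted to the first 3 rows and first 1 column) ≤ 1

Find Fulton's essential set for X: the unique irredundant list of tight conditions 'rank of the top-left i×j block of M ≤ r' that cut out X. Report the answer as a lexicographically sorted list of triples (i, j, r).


Recovering R(i,j) via the rank-extension bound from the 8 conditions:

  row 1: 0 0 1 1
  row 2: 1 1 2 2
  row 3: 1 2 3 3
  row 4: 1 2 3 4

second differences of R give the permutation w = (3, 1, 2, 4).

D(w) has 2 cells with 1 SE-corner; essential set:

[(1, 2, 0)]


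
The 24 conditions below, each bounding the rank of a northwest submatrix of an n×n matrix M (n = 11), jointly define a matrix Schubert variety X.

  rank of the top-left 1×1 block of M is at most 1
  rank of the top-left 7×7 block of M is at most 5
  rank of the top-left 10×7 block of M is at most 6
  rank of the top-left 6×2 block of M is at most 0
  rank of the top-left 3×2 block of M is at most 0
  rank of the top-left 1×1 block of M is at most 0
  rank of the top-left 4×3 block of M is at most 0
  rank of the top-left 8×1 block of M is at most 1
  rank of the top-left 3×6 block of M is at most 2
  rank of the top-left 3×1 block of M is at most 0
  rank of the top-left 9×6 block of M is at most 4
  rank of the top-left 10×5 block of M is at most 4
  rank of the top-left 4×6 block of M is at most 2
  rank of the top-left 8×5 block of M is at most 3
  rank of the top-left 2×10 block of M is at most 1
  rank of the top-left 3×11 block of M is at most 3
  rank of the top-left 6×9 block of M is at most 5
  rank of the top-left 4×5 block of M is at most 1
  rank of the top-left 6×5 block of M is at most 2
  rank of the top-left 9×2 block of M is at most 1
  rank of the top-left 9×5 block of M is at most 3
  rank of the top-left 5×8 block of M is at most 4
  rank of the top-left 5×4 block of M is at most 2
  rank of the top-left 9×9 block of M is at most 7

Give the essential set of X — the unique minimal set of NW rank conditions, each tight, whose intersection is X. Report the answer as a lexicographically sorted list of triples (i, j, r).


Reconstructing r_w from the 24 given conditions:

  row 1: 0 0 0 1 1 1 1 1 1 1 1
  row 2: 0 0 0 1 1 1 1 1 1 1 2
  row 3: 0 0 0 1 1 2 2 2 2 2 3
  row 4: 0 0 0 1 1 2 3 3 3 3 4
  row 5: 0 0 1 2 2 3 4 4 4 4 5
  row 6: 0 0 1 2 2 3 4 5 5 5 6
  row 7: 1 1 2 3 3 4 5 6 6 6 7
  row 8: 1 1 2 3 3 4 5 6 7 7 8
  row 9: 1 1 2 3 3 4 5 6 7 8 9
  row 10: 1 2 3 4 4 5 6 7 8 9 10
  row 11: 1 2 3 4 5 6 7 8 9 10 11

hence w(1..11) = (4, 11, 6, 7, 3, 8, 1, 9, 10, 2, 5).

|D(w)|=29, |Ess(w)|=7:

[(2, 10, 1), (4, 3, 0), (4, 5, 1), (6, 2, 0), (6, 5, 2), (9, 2, 1), (9, 5, 3)]


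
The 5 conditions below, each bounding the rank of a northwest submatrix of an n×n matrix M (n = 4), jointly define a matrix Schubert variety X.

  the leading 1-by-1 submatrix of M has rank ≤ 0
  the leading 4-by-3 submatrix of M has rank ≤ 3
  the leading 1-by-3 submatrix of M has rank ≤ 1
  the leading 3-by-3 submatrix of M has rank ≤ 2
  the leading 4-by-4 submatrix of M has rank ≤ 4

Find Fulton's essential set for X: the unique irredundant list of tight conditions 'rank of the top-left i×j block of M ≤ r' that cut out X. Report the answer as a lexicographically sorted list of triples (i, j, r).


Reconstructing r_w from the 5 given conditions:

  0 | 1 | 1 | 1
  1 | 2 | 2 | 2
  1 | 2 | 2 | 3
  1 | 2 | 3 | 4

giving w = (2, 1, 4, 3) via Δ²R.

Fulton essential set (2 of the 2 Rothe cells):

[(1, 1, 0), (3, 3, 2)]


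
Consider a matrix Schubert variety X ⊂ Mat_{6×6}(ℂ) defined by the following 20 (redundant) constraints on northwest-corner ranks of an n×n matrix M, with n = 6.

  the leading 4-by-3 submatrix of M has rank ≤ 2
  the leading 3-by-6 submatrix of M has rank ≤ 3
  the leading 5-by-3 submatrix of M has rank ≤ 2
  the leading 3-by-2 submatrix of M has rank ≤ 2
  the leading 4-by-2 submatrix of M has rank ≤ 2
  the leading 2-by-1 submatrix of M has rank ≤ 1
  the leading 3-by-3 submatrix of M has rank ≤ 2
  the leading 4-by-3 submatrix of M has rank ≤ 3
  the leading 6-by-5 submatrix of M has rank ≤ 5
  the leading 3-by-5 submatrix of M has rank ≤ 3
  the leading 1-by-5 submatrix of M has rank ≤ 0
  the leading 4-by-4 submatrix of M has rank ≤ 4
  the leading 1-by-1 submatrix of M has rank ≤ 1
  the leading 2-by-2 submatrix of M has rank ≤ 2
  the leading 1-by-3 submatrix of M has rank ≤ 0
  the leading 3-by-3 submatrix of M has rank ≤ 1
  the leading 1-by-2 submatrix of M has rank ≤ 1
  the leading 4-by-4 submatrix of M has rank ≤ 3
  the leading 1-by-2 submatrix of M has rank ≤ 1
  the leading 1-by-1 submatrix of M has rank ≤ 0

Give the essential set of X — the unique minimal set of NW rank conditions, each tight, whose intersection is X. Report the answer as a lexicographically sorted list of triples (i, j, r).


The tightest implied rank at each (i,j), from the 20 conditions:

  row 1: 0, 0, 0, 0, 0, 1
  row 2: 1, 1, 1, 1, 1, 2
  row 3: 1, 1, 1, 2, 2, 3
  row 4: 1, 2, 2, 3, 3, 4
  row 5: 1, 2, 2, 3, 4, 5
  row 6: 1, 2, 3, 4, 5, 6

reading off 1-entries of Δ²R: w = (6, 1, 4, 2, 5, 3).

ℓ(w)=8; the 3 essential cells (i,j,r):

[(1, 5, 0), (3, 3, 1), (5, 3, 2)]


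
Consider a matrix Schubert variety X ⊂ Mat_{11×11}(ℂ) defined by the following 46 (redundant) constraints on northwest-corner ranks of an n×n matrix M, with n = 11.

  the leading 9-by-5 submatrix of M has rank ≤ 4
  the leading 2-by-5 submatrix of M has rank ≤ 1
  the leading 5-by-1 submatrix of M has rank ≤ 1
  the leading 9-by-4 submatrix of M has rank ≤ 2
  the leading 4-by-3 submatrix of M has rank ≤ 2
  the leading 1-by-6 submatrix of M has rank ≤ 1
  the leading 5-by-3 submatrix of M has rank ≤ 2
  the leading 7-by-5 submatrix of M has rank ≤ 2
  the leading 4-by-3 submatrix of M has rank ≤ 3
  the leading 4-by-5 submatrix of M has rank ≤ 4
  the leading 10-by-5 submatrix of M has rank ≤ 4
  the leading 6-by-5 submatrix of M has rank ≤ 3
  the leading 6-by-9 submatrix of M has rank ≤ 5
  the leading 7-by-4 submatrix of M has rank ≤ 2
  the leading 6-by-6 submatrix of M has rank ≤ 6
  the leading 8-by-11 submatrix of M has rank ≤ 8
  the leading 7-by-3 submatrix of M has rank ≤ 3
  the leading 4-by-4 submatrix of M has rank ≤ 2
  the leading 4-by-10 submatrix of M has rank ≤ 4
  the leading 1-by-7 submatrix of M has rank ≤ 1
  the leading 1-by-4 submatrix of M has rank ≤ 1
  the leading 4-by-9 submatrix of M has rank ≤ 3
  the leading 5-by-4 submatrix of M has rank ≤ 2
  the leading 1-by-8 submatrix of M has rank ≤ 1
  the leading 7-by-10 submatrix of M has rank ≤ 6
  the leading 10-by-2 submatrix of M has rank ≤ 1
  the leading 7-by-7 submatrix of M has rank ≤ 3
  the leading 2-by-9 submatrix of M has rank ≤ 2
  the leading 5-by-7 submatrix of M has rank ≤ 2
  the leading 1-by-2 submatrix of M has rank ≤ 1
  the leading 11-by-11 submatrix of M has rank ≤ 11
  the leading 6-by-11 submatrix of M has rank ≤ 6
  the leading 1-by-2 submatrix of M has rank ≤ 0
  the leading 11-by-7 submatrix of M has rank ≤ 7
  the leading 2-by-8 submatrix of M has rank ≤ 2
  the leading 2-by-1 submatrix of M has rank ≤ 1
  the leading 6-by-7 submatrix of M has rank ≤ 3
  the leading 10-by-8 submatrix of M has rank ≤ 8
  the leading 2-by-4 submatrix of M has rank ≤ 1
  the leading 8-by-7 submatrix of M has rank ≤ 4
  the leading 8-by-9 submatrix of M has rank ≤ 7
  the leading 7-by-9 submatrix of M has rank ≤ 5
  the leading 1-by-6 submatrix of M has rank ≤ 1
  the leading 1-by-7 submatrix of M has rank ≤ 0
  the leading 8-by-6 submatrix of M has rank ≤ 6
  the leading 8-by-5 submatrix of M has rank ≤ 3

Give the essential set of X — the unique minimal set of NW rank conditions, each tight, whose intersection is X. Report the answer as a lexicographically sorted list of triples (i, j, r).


Computing R[i][j] = min implied NW-rank bound (n=11, 46 conditions):

  row 1: 0 | 0 | 0 | 0 | 0 | 0 | 0 | 1 | 1 | 1 | 1
  row 2: 1 | 1 | 1 | 1 | 1 | 1 | 1 | 2 | 2 | 2 | 2
  row 3: 1 | 1 | 2 | 2 | 2 | 2 | 2 | 3 | 3 | 3 | 3
  row 4: 1 | 1 | 2 | 2 | 2 | 2 | 2 | 3 | 3 | 4 | 4
  row 5: 1 | 1 | 2 | 2 | 2 | 2 | 2 | 3 | 4 | 5 | 5
  row 6: 1 | 1 | 2 | 2 | 2 | 3 | 3 | 4 | 5 | 6 | 6
  row 7: 1 | 1 | 2 | 2 | 2 | 3 | 3 | 4 | 5 | 6 | 7
  row 8: 1 | 1 | 2 | 2 | 3 | 4 | 4 | 5 | 6 | 7 | 8
  row 9: 1 | 1 | 2 | 2 | 3 | 4 | 5 | 6 | 7 | 8 | 9
  row 10: 1 | 1 | 2 | 3 | 4 | 5 | 6 | 7 | 8 | 9 | 10
  row 11: 1 | 2 | 3 | 4 | 5 | 6 | 7 | 8 | 9 | 10 | 11

giving w = (8, 1, 3, 10, 9, 6, 11, 5, 7, 4, 2) via Δ²R.

ℓ(w)=31; the 7 essential cells (i,j,r):

[(1, 7, 0), (4, 9, 3), (5, 7, 2), (7, 5, 2), (7, 7, 3), (9, 4, 2), (10, 2, 1)]


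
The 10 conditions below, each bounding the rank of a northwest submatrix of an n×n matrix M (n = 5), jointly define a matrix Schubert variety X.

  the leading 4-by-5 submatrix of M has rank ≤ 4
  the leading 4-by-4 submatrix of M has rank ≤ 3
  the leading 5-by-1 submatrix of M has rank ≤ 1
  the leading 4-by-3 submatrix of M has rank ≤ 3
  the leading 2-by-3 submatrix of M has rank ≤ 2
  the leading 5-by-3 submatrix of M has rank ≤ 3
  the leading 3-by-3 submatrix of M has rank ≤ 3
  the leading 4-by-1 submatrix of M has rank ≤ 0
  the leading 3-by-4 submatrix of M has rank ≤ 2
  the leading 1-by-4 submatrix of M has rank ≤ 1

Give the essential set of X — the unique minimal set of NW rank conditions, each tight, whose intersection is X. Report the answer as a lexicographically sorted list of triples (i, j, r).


Propagating the 10 rank bounds to every northwest block:

  row 1: 0 1 1 1 1
  row 2: 0 1 2 2 2
  row 3: 0 1 2 2 3
  row 4: 0 1 2 3 4
  row 5: 1 2 3 4 5

so w = (2, 3, 5, 4, 1).

ℓ(w)=5; the 2 essential cells (i,j,r):

[(3, 4, 2), (4, 1, 0)]


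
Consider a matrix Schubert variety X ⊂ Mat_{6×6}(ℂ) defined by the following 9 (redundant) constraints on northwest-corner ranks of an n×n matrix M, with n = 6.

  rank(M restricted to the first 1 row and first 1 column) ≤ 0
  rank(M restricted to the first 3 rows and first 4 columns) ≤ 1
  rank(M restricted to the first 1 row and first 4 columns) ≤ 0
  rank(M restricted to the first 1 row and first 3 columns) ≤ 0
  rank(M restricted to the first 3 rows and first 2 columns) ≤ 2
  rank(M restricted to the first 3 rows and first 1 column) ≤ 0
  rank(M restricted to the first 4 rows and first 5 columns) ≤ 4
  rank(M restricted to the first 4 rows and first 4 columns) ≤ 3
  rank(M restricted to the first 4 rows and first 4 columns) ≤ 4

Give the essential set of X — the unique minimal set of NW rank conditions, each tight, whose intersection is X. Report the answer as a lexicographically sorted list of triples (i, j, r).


Rank table r_w(6×6) implied by the 9 constraints:

  row 1: 0  0  0  0  1  1
  row 2: 0  1  1  1  2  2
  row 3: 0  1  1  1  2  3
  row 4: 1  2  2  2  3  4
  row 5: 1  2  3  3  4  5
  row 6: 1  2  3  4  5  6

giving w = (5, 2, 6, 1, 3, 4) via Δ²R.

Fulton essential set (3 of the 8 Rothe cells):

[(1, 4, 0), (3, 1, 0), (3, 4, 1)]


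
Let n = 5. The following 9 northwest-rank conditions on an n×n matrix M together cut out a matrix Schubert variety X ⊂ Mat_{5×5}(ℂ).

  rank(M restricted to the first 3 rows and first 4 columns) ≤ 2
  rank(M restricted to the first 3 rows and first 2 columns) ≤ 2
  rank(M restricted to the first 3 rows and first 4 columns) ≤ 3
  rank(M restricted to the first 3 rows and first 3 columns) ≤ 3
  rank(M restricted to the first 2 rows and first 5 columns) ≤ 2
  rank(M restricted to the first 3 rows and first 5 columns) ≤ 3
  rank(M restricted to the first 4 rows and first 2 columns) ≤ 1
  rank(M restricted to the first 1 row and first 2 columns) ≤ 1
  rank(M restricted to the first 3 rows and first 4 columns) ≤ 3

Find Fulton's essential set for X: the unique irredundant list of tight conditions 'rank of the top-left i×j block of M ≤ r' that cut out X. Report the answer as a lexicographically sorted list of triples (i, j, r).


Recovering R(i,j) via the rank-extension bound from the 9 conditions:

  1, 1, 1, 1, 1
  1, 1, 2, 2, 2
  1, 1, 2, 2, 3
  1, 1, 2, 3, 4
  1, 2, 3, 4, 5

so w = (1, 3, 5, 4, 2).

Fulton essential set (2 of the 4 Rothe cells):

[(3, 4, 2), (4, 2, 1)]


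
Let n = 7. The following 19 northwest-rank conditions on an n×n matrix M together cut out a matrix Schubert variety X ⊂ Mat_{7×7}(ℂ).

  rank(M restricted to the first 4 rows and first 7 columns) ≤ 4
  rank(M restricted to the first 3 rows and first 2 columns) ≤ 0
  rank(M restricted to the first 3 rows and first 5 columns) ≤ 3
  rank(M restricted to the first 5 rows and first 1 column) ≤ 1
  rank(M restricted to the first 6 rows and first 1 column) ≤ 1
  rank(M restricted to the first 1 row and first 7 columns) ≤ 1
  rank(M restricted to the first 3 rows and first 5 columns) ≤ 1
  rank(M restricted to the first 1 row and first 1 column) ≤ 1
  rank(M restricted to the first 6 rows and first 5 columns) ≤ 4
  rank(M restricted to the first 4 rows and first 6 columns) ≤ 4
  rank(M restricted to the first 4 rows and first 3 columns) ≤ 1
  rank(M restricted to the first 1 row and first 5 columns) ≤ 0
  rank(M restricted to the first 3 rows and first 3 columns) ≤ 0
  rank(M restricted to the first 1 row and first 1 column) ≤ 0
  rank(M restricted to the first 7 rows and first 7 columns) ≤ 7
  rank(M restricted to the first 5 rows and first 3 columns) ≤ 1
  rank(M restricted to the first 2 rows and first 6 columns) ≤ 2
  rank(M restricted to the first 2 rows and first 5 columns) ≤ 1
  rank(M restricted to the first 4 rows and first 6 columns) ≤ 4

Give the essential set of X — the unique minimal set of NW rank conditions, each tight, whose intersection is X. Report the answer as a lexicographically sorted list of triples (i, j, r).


Reconstructing r_w from the 19 given conditions:

  i=1: 0 | 0 | 0 | 0 | 0 | 1 | 1
  i=2: 0 | 0 | 0 | 1 | 1 | 2 | 2
  i=3: 0 | 0 | 0 | 1 | 1 | 2 | 3
  i=4: 1 | 1 | 1 | 2 | 2 | 3 | 4
  i=5: 1 | 1 | 1 | 2 | 3 | 4 | 5
  i=6: 1 | 2 | 2 | 3 | 4 | 5 | 6
  i=7: 1 | 2 | 3 | 4 | 5 | 6 | 7

reading off 1-entries of Δ²R: w = (6, 4, 7, 1, 5, 2, 3).

|D(w)|=14, |Ess(w)|=4:

[(1, 5, 0), (3, 3, 0), (3, 5, 1), (5, 3, 1)]


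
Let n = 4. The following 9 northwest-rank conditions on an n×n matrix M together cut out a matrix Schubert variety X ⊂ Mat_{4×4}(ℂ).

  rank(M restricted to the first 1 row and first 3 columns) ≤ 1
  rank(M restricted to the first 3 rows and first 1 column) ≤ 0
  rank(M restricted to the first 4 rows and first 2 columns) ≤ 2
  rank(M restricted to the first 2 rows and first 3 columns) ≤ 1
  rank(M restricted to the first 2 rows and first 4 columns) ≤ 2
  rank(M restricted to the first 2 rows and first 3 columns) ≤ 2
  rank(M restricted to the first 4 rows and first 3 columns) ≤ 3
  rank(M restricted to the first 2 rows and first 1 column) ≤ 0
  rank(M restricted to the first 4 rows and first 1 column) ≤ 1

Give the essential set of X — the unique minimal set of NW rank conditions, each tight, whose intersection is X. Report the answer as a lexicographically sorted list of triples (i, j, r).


Reconstructing r_w from the 9 given conditions:

  row 1: 0, 1, 1, 1
  row 2: 0, 1, 1, 2
  row 3: 0, 1, 2, 3
  row 4: 1, 2, 3, 4

second differences of R give the permutation w = (2, 4, 3, 1).

D(w) has 4 cells with 2 SE-corners; essential set:

[(2, 3, 1), (3, 1, 0)]


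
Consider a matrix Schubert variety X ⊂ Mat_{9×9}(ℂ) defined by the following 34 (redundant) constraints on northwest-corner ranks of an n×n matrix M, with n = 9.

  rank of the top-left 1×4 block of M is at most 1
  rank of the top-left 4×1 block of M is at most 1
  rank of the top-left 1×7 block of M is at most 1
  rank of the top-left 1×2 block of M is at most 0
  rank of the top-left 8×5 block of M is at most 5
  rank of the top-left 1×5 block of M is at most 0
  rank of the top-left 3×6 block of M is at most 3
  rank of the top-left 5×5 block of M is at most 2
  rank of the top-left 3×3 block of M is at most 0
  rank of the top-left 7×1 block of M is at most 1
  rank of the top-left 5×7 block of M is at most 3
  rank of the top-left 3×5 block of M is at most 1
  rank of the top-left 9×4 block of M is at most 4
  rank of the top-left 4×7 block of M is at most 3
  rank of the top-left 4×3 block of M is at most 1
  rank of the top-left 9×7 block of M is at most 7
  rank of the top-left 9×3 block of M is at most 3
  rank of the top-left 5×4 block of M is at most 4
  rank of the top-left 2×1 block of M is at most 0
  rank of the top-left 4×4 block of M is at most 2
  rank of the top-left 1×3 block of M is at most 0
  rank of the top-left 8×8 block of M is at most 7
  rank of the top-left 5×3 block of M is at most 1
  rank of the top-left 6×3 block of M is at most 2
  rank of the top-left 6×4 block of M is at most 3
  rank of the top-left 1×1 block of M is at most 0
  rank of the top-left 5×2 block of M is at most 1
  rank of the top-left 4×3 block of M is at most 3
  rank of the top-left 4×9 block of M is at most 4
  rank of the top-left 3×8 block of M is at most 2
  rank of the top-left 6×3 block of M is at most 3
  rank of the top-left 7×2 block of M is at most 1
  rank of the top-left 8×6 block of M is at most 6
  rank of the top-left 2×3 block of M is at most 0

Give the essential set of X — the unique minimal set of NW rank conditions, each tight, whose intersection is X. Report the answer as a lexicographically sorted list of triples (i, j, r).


Reconstructing r_w from the 34 given conditions:

  row 1: 0 | 0 | 0 | 0 | 0 | 1 | 1 | 1 | 1
  row 2: 0 | 0 | 0 | 1 | 1 | 2 | 2 | 2 | 2
  row 3: 0 | 0 | 0 | 1 | 1 | 2 | 2 | 2 | 3
  row 4: 1 | 1 | 1 | 2 | 2 | 3 | 3 | 3 | 4
  row 5: 1 | 1 | 1 | 2 | 2 | 3 | 3 | 4 | 5
  row 6: 1 | 1 | 2 | 3 | 3 | 4 | 4 | 5 | 6
  row 7: 1 | 1 | 2 | 3 | 4 | 5 | 5 | 6 | 7
  row 8: 1 | 2 | 3 | 4 | 5 | 6 | 6 | 7 | 8
  row 9: 1 | 2 | 3 | 4 | 5 | 6 | 7 | 8 | 9

hence w(1..9) = (6, 4, 9, 1, 8, 3, 5, 2, 7).

Rothe diagram D(w) (20 cells), 8 SE-corners (essential conditions):

[(1, 5, 0), (3, 3, 0), (3, 5, 1), (3, 8, 2), (5, 3, 1), (5, 5, 2), (5, 7, 3), (7, 2, 1)]
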